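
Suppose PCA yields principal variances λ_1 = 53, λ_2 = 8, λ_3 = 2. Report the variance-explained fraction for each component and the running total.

Step 1 — total variance = trace(Sigma) = Σ λ_i = 53 + 8 + 2 = 63.

Step 2 — fraction explained by component i = λ_i / Σ λ:
  PC1: 53/63 = 0.8413
  PC2: 8/63 = 0.127
  PC3: 2/63 = 0.0317

Step 3 — cumulative fraction after k components = (λ_1 + ... + λ_k) / Σ λ:
  k = 1: 53/63 = 0.8413
  k = 2: (53 + 8)/63 = 61/63 = 0.9683
  k = 3: (53 + 8 + 2)/63 = 63/63 = 1

Summary (fraction, with percent):

explained: PC1 0.8413 (84.13%), PC2 0.127 (12.7%), PC3 0.0317 (3.17%);  cumulative: 0.8413, 0.9683, 1


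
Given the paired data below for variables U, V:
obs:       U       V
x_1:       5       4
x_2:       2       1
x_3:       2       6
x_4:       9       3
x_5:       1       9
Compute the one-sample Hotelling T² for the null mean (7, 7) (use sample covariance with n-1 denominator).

Step 1 — sample mean vector:
  mean(U) = (5 + 2 + 2 + 9 + 1) / 5 = 19/5 = 3.8
  mean(V) = (4 + 1 + 6 + 3 + 9) / 5 = 23/5 = 4.6
  x̄ = (3.8, 4.6),  deviation x̄ - mu_0 = (3.8, 4.6) - (7, 7) = (-3.2, -2.4).

Step 2 — sample covariance matrix, S[i,j] = (1/(n-1)) · Σ_k (x_{k,i} - mean_i) · (x_{k,j} - mean_j), divisor n-1 = 4:
  S[U,U] = ((1.2)·(1.2) + (-1.8)·(-1.8) + (-1.8)·(-1.8) + (5.2)·(5.2) + (-2.8)·(-2.8)) / 4 = 42.8/4 = 10.7
  S[U,V] = ((1.2)·(-0.6) + (-1.8)·(-3.6) + (-1.8)·(1.4) + (5.2)·(-1.6) + (-2.8)·(4.4)) / 4 = -17.4/4 = -4.35
  S[V,V] = ((-0.6)·(-0.6) + (-3.6)·(-3.6) + (1.4)·(1.4) + (-1.6)·(-1.6) + (4.4)·(4.4)) / 4 = 37.2/4 = 9.3
  S = [[10.7, -4.35],
 [-4.35, 9.3]].

Step 3 — invert S. det(S) = 10.7·9.3 - (-4.35)² = 80.5875.
  S^{-1} = (1/det) · [[d, -b], [-b, a]] = [[0.1154, 0.054],
 [0.054, 0.1328]].

Step 4 — quadratic form (x̄ - mu_0)^T · S^{-1} · (x̄ - mu_0):
  S^{-1} · (x̄ - mu_0) = (-0.4988, -0.4914),
  (x̄ - mu_0)^T · [...] = (-3.2)·(-0.4988) + (-2.4)·(-0.4914) = 2.7756.

Step 5 — scale by n: T² = 5 · 2.7756 = 13.8781.

T² ≈ 13.8781


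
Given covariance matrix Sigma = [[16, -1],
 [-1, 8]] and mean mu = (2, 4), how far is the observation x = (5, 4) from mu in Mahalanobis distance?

Step 1 — centre the observation: (x - mu) = (3, 0).

Step 2 — invert Sigma. det(Sigma) = 16·8 - (-1)² = 127.
  Sigma^{-1} = (1/det) · [[d, -b], [-b, a]] = [[0.063, 0.0079],
 [0.0079, 0.126]].

Step 3 — form the quadratic (x - mu)^T · Sigma^{-1} · (x - mu):
  Sigma^{-1} · (x - mu) = (0.189, 0.0236).
  (x - mu)^T · [Sigma^{-1} · (x - mu)] = (3)·(0.189) + (0)·(0.0236) = 0.5669.

Step 4 — take square root: d = √(0.5669) ≈ 0.7529.

d(x, mu) = √(0.5669) ≈ 0.7529


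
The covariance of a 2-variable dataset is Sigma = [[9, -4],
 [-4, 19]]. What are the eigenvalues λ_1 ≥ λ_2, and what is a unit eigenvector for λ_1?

Step 1 — characteristic polynomial of 2×2 Sigma:
  det(Sigma - λI) = λ² - trace · λ + det = 0.
  trace = 9 + 19 = 28, det = 9·19 - (-4)² = 155.
Step 2 — discriminant:
  Δ = trace² - 4·det = 784 - 620 = 164.
Step 3 — eigenvalues:
  λ = (trace ± √Δ)/2 = (28 ± 12.8062)/2,
  λ_1 = 20.4031,  λ_2 = 7.5969.

Step 4 — unit eigenvector for λ_1: solve (Sigma - λ_1 I)v = 0. First row:
  (9 - 20.4031)·v_x + (-4)·v_y = 0, i.e. (-11.4031)·v_x + (-4)·v_y = 0,
  so v ∝ (b, λ_1 - a) = (-4, 11.4031); multiply by -1 so the first entry is positive: u = (4, -11.4031).
  ||u|| = √((4)² + (-11.4031)²) = √(146.0312) ≈ 12.0843,
  v_1 = u/||u|| ≈ (0.331, -0.9436) (||v_1|| = 1).

λ_1 = 20.4031,  λ_2 = 7.5969;  v_1 ≈ (0.331, -0.9436)


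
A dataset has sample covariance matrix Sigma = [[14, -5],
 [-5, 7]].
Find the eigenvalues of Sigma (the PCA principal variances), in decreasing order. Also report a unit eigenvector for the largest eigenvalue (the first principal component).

Step 1 — characteristic polynomial of 2×2 Sigma:
  det(Sigma - λI) = λ² - trace · λ + det = 0.
  trace = 14 + 7 = 21, det = 14·7 - (-5)² = 73.
Step 2 — discriminant:
  Δ = trace² - 4·det = 441 - 292 = 149.
Step 3 — eigenvalues:
  λ = (trace ± √Δ)/2 = (21 ± 12.2066)/2,
  λ_1 = 16.6033,  λ_2 = 4.3967.

Step 4 — unit eigenvector for λ_1: solve (Sigma - λ_1 I)v = 0. First row:
  (14 - 16.6033)·v_x + (-5)·v_y = 0, i.e. (-2.6033)·v_x + (-5)·v_y = 0,
  so v ∝ (b, λ_1 - a) = (-5, 2.6033); multiply by -1 so the first entry is positive: u = (5, -2.6033).
  ||u|| = √((5)² + (-2.6033)²) = √(31.7771) ≈ 5.6371,
  v_1 = u/||u|| ≈ (0.887, -0.4618) (||v_1|| = 1).

λ_1 = 16.6033,  λ_2 = 4.3967;  v_1 ≈ (0.887, -0.4618)


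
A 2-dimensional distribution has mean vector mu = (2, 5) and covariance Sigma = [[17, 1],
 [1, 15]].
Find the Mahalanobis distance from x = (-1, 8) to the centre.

Step 1 — centre the observation: (x - mu) = (-3, 3).

Step 2 — invert Sigma. det(Sigma) = 17·15 - (1)² = 254.
  Sigma^{-1} = (1/det) · [[d, -b], [-b, a]] = [[0.0591, -0.0039],
 [-0.0039, 0.0669]].

Step 3 — form the quadratic (x - mu)^T · Sigma^{-1} · (x - mu):
  Sigma^{-1} · (x - mu) = (-0.189, 0.2126).
  (x - mu)^T · [Sigma^{-1} · (x - mu)] = (-3)·(-0.189) + (3)·(0.2126) = 1.2047.

Step 4 — take square root: d = √(1.2047) ≈ 1.0976.

d(x, mu) = √(1.2047) ≈ 1.0976


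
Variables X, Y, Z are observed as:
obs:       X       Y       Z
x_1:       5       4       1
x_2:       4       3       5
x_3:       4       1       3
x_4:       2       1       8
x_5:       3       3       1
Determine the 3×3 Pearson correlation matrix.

Step 1 — column means:
  mean(X) = (5 + 4 + 4 + 2 + 3) / 5 = 18/5 = 3.6
  mean(Y) = (4 + 3 + 1 + 1 + 3) / 5 = 12/5 = 2.4
  mean(Z) = (1 + 5 + 3 + 8 + 1) / 5 = 18/5 = 3.6

Step 2 — sample variances and covariances s[i,j] = (1/(n-1)) · Σ_k (x_{k,i} - mean_i) · (x_{k,j} - mean_j), with n-1 = 4:
  s[X,X] = ((1.4)·(1.4) + (0.4)·(0.4) + (0.4)·(0.4) + (-1.6)·(-1.6) + (-0.6)·(-0.6)) / 4 = 5.2/4 = 1.3
  s[X,Y] = ((1.4)·(1.6) + (0.4)·(0.6) + (0.4)·(-1.4) + (-1.6)·(-1.4) + (-0.6)·(0.6)) / 4 = 3.8/4 = 0.95
  s[X,Z] = ((1.4)·(-2.6) + (0.4)·(1.4) + (0.4)·(-0.6) + (-1.6)·(4.4) + (-0.6)·(-2.6)) / 4 = -8.8/4 = -2.2
  s[Y,Y] = ((1.6)·(1.6) + (0.6)·(0.6) + (-1.4)·(-1.4) + (-1.4)·(-1.4) + (0.6)·(0.6)) / 4 = 7.2/4 = 1.8
  s[Y,Z] = ((1.6)·(-2.6) + (0.6)·(1.4) + (-1.4)·(-0.6) + (-1.4)·(4.4) + (0.6)·(-2.6)) / 4 = -10.2/4 = -2.55
  s[Z,Z] = ((-2.6)·(-2.6) + (1.4)·(1.4) + (-0.6)·(-0.6) + (4.4)·(4.4) + (-2.6)·(-2.6)) / 4 = 35.2/4 = 8.8
  Sample standard deviations s_i = √(s[i,i]):
  s(X) = √(1.3) = 1.1402
  s(Y) = √(1.8) = 1.3416
  s(Z) = √(8.8) = 2.9665

Step 3 — r_{ij} = s_{ij} / (s_i · s_j):
  r[X,X] = 1 (diagonal).
  r[X,Y] = 0.95 / (1.1402 · 1.3416) = 0.95 / 1.5297 = 0.621
  r[X,Z] = -2.2 / (1.1402 · 2.9665) = -2.2 / 3.3823 = -0.6504
  r[Y,Y] = 1 (diagonal).
  r[Y,Z] = -2.55 / (1.3416 · 2.9665) = -2.55 / 3.9799 = -0.6407
  r[Z,Z] = 1 (diagonal).

R is symmetric with unit diagonal. Assembling:

R = [[1, 0.621, -0.6504],
 [0.621, 1, -0.6407],
 [-0.6504, -0.6407, 1]]


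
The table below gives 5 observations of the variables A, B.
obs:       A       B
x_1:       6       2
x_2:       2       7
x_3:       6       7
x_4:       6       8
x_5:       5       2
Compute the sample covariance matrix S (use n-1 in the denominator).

Step 1 — column means:
  mean(A) = (6 + 2 + 6 + 6 + 5) / 5 = 25/5 = 5
  mean(B) = (2 + 7 + 7 + 8 + 2) / 5 = 26/5 = 5.2

Step 2 — sample covariance S[i,j] = (1/(n-1)) · Σ_k (x_{k,i} - mean_i) · (x_{k,j} - mean_j), with n-1 = 4.
  S[A,A] = ((1)·(1) + (-3)·(-3) + (1)·(1) + (1)·(1) + (0)·(0)) / 4 = 12/4 = 3
  S[A,B] = ((1)·(-3.2) + (-3)·(1.8) + (1)·(1.8) + (1)·(2.8) + (0)·(-3.2)) / 4 = -4/4 = -1
  S[B,B] = ((-3.2)·(-3.2) + (1.8)·(1.8) + (1.8)·(1.8) + (2.8)·(2.8) + (-3.2)·(-3.2)) / 4 = 34.8/4 = 8.7

S is symmetric (S[j,i] = S[i,j]). Assembling:

S = [[3, -1],
 [-1, 8.7]]


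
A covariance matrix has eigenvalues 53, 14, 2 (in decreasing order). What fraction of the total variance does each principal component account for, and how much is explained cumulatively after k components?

Step 1 — total variance = trace(Sigma) = Σ λ_i = 53 + 14 + 2 = 69.

Step 2 — fraction explained by component i = λ_i / Σ λ:
  PC1: 53/69 = 0.7681
  PC2: 14/69 = 0.2029
  PC3: 2/69 = 0.029

Step 3 — cumulative fraction after k components = (λ_1 + ... + λ_k) / Σ λ:
  k = 1: 53/69 = 0.7681
  k = 2: (53 + 14)/69 = 67/69 = 0.971
  k = 3: (53 + 14 + 2)/69 = 69/69 = 1

Summary (fraction, with percent):

explained: PC1 0.7681 (76.81%), PC2 0.2029 (20.29%), PC3 0.029 (2.9%);  cumulative: 0.7681, 0.971, 1


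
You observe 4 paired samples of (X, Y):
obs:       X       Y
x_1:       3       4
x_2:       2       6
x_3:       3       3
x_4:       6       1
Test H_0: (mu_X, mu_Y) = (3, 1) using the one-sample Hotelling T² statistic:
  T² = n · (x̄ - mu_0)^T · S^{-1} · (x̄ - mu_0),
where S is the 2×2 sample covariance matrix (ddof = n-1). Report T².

Step 1 — sample mean vector:
  mean(X) = (3 + 2 + 3 + 6) / 4 = 14/4 = 3.5
  mean(Y) = (4 + 6 + 3 + 1) / 4 = 14/4 = 3.5
  x̄ = (3.5, 3.5),  deviation x̄ - mu_0 = (3.5, 3.5) - (3, 1) = (0.5, 2.5).

Step 2 — sample covariance matrix, S[i,j] = (1/(n-1)) · Σ_k (x_{k,i} - mean_i) · (x_{k,j} - mean_j), divisor n-1 = 3:
  S[X,X] = ((-0.5)·(-0.5) + (-1.5)·(-1.5) + (-0.5)·(-0.5) + (2.5)·(2.5)) / 3 = 9/3 = 3
  S[X,Y] = ((-0.5)·(0.5) + (-1.5)·(2.5) + (-0.5)·(-0.5) + (2.5)·(-2.5)) / 3 = -10/3 = -3.3333
  S[Y,Y] = ((0.5)·(0.5) + (2.5)·(2.5) + (-0.5)·(-0.5) + (-2.5)·(-2.5)) / 3 = 13/3 = 4.3333
  S = [[3, -3.3333],
 [-3.3333, 4.3333]].

Step 3 — invert S. det(S) = 3·4.3333 - (-3.3333)² = 1.8889.
  S^{-1} = (1/det) · [[d, -b], [-b, a]] = [[2.2941, 1.7647],
 [1.7647, 1.5882]].

Step 4 — quadratic form (x̄ - mu_0)^T · S^{-1} · (x̄ - mu_0):
  S^{-1} · (x̄ - mu_0) = (5.5588, 4.8529),
  (x̄ - mu_0)^T · [...] = (0.5)·(5.5588) + (2.5)·(4.8529) = 14.9118.

Step 5 — scale by n: T² = 4 · 14.9118 = 59.6471.

T² ≈ 59.6471


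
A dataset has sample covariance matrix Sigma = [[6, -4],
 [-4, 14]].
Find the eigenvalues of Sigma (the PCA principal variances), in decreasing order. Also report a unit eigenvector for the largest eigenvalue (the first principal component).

Step 1 — characteristic polynomial of 2×2 Sigma:
  det(Sigma - λI) = λ² - trace · λ + det = 0.
  trace = 6 + 14 = 20, det = 6·14 - (-4)² = 68.
Step 2 — discriminant:
  Δ = trace² - 4·det = 400 - 272 = 128.
Step 3 — eigenvalues:
  λ = (trace ± √Δ)/2 = (20 ± 11.3137)/2,
  λ_1 = 15.6569,  λ_2 = 4.3431.

Step 4 — unit eigenvector for λ_1: solve (Sigma - λ_1 I)v = 0. First row:
  (6 - 15.6569)·v_x + (-4)·v_y = 0, i.e. (-9.6569)·v_x + (-4)·v_y = 0,
  so v ∝ (b, λ_1 - a) = (-4, 9.6569); multiply by -1 so the first entry is positive: u = (4, -9.6569).
  ||u|| = √((4)² + (-9.6569)²) = √(109.2548) ≈ 10.4525,
  v_1 = u/||u|| ≈ (0.3827, -0.9239) (||v_1|| = 1).

λ_1 = 15.6569,  λ_2 = 4.3431;  v_1 ≈ (0.3827, -0.9239)


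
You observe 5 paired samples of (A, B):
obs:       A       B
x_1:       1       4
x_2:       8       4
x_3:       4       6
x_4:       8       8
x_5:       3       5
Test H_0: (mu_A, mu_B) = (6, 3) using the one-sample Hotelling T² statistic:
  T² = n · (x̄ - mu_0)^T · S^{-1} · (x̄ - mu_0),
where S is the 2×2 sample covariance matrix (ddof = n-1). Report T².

Step 1 — sample mean vector:
  mean(A) = (1 + 8 + 4 + 8 + 3) / 5 = 24/5 = 4.8
  mean(B) = (4 + 4 + 6 + 8 + 5) / 5 = 27/5 = 5.4
  x̄ = (4.8, 5.4),  deviation x̄ - mu_0 = (4.8, 5.4) - (6, 3) = (-1.2, 2.4).

Step 2 — sample covariance matrix, S[i,j] = (1/(n-1)) · Σ_k (x_{k,i} - mean_i) · (x_{k,j} - mean_j), divisor n-1 = 4:
  S[A,A] = ((-3.8)·(-3.8) + (3.2)·(3.2) + (-0.8)·(-0.8) + (3.2)·(3.2) + (-1.8)·(-1.8)) / 4 = 38.8/4 = 9.7
  S[A,B] = ((-3.8)·(-1.4) + (3.2)·(-1.4) + (-0.8)·(0.6) + (3.2)·(2.6) + (-1.8)·(-0.4)) / 4 = 9.4/4 = 2.35
  S[B,B] = ((-1.4)·(-1.4) + (-1.4)·(-1.4) + (0.6)·(0.6) + (2.6)·(2.6) + (-0.4)·(-0.4)) / 4 = 11.2/4 = 2.8
  S = [[9.7, 2.35],
 [2.35, 2.8]].

Step 3 — invert S. det(S) = 9.7·2.8 - (2.35)² = 21.6375.
  S^{-1} = (1/det) · [[d, -b], [-b, a]] = [[0.1294, -0.1086],
 [-0.1086, 0.4483]].

Step 4 — quadratic form (x̄ - mu_0)^T · S^{-1} · (x̄ - mu_0):
  S^{-1} · (x̄ - mu_0) = (-0.4159, 1.2062),
  (x̄ - mu_0)^T · [...] = (-1.2)·(-0.4159) + (2.4)·(1.2062) = 3.3941.

Step 5 — scale by n: T² = 5 · 3.3941 = 16.9705.

T² ≈ 16.9705


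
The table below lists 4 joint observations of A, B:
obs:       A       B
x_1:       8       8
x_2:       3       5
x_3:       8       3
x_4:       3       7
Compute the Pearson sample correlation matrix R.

Step 1 — column means:
  mean(A) = (8 + 3 + 8 + 3) / 4 = 22/4 = 5.5
  mean(B) = (8 + 5 + 3 + 7) / 4 = 23/4 = 5.75

Step 2 — sample variances and covariances s[i,j] = (1/(n-1)) · Σ_k (x_{k,i} - mean_i) · (x_{k,j} - mean_j), with n-1 = 3:
  s[A,A] = ((2.5)·(2.5) + (-2.5)·(-2.5) + (2.5)·(2.5) + (-2.5)·(-2.5)) / 3 = 25/3 = 8.3333
  s[A,B] = ((2.5)·(2.25) + (-2.5)·(-0.75) + (2.5)·(-2.75) + (-2.5)·(1.25)) / 3 = -2.5/3 = -0.8333
  s[B,B] = ((2.25)·(2.25) + (-0.75)·(-0.75) + (-2.75)·(-2.75) + (1.25)·(1.25)) / 3 = 14.75/3 = 4.9167
  Sample standard deviations s_i = √(s[i,i]):
  s(A) = √(8.3333) = 2.8868
  s(B) = √(4.9167) = 2.2174

Step 3 — r_{ij} = s_{ij} / (s_i · s_j):
  r[A,A] = 1 (diagonal).
  r[A,B] = -0.8333 / (2.8868 · 2.2174) = -0.8333 / 6.401 = -0.1302
  r[B,B] = 1 (diagonal).

R is symmetric with unit diagonal. Assembling:

R = [[1, -0.1302],
 [-0.1302, 1]]


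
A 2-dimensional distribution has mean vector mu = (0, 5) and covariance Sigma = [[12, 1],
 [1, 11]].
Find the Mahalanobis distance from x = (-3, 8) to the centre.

Step 1 — centre the observation: (x - mu) = (-3, 3).

Step 2 — invert Sigma. det(Sigma) = 12·11 - (1)² = 131.
  Sigma^{-1} = (1/det) · [[d, -b], [-b, a]] = [[0.084, -0.0076],
 [-0.0076, 0.0916]].

Step 3 — form the quadratic (x - mu)^T · Sigma^{-1} · (x - mu):
  Sigma^{-1} · (x - mu) = (-0.2748, 0.2977).
  (x - mu)^T · [Sigma^{-1} · (x - mu)] = (-3)·(-0.2748) + (3)·(0.2977) = 1.7176.

Step 4 — take square root: d = √(1.7176) ≈ 1.3106.

d(x, mu) = √(1.7176) ≈ 1.3106


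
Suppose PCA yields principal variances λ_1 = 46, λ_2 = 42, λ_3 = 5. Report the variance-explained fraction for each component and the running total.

Step 1 — total variance = trace(Sigma) = Σ λ_i = 46 + 42 + 5 = 93.

Step 2 — fraction explained by component i = λ_i / Σ λ:
  PC1: 46/93 = 0.4946
  PC2: 42/93 = 0.4516
  PC3: 5/93 = 0.0538

Step 3 — cumulative fraction after k components = (λ_1 + ... + λ_k) / Σ λ:
  k = 1: 46/93 = 0.4946
  k = 2: (46 + 42)/93 = 88/93 = 0.9462
  k = 3: (46 + 42 + 5)/93 = 93/93 = 1

Summary (fraction, with percent):

explained: PC1 0.4946 (49.46%), PC2 0.4516 (45.16%), PC3 0.0538 (5.38%);  cumulative: 0.4946, 0.9462, 1


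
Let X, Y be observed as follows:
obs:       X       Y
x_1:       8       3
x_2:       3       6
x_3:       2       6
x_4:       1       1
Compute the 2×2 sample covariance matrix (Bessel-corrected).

Step 1 — column means:
  mean(X) = (8 + 3 + 2 + 1) / 4 = 14/4 = 3.5
  mean(Y) = (3 + 6 + 6 + 1) / 4 = 16/4 = 4

Step 2 — sample covariance S[i,j] = (1/(n-1)) · Σ_k (x_{k,i} - mean_i) · (x_{k,j} - mean_j), with n-1 = 3.
  S[X,X] = ((4.5)·(4.5) + (-0.5)·(-0.5) + (-1.5)·(-1.5) + (-2.5)·(-2.5)) / 3 = 29/3 = 9.6667
  S[X,Y] = ((4.5)·(-1) + (-0.5)·(2) + (-1.5)·(2) + (-2.5)·(-3)) / 3 = -1/3 = -0.3333
  S[Y,Y] = ((-1)·(-1) + (2)·(2) + (2)·(2) + (-3)·(-3)) / 3 = 18/3 = 6

S is symmetric (S[j,i] = S[i,j]). Assembling:

S = [[9.6667, -0.3333],
 [-0.3333, 6]]


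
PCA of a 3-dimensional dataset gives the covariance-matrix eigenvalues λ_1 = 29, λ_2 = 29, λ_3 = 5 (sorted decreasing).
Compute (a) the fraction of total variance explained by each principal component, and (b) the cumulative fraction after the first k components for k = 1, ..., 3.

Step 1 — total variance = trace(Sigma) = Σ λ_i = 29 + 29 + 5 = 63.

Step 2 — fraction explained by component i = λ_i / Σ λ:
  PC1: 29/63 = 0.4603
  PC2: 29/63 = 0.4603
  PC3: 5/63 = 0.0794

Step 3 — cumulative fraction after k components = (λ_1 + ... + λ_k) / Σ λ:
  k = 1: 29/63 = 0.4603
  k = 2: (29 + 29)/63 = 58/63 = 0.9206
  k = 3: (29 + 29 + 5)/63 = 63/63 = 1

Summary (fraction, with percent):

explained: PC1 0.4603 (46.03%), PC2 0.4603 (46.03%), PC3 0.0794 (7.94%);  cumulative: 0.4603, 0.9206, 1


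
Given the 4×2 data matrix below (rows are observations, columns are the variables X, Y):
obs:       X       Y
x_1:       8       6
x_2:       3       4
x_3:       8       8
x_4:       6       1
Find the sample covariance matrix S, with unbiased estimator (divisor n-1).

Step 1 — column means:
  mean(X) = (8 + 3 + 8 + 6) / 4 = 25/4 = 6.25
  mean(Y) = (6 + 4 + 8 + 1) / 4 = 19/4 = 4.75

Step 2 — sample covariance S[i,j] = (1/(n-1)) · Σ_k (x_{k,i} - mean_i) · (x_{k,j} - mean_j), with n-1 = 3.
  S[X,X] = ((1.75)·(1.75) + (-3.25)·(-3.25) + (1.75)·(1.75) + (-0.25)·(-0.25)) / 3 = 16.75/3 = 5.5833
  S[X,Y] = ((1.75)·(1.25) + (-3.25)·(-0.75) + (1.75)·(3.25) + (-0.25)·(-3.75)) / 3 = 11.25/3 = 3.75
  S[Y,Y] = ((1.25)·(1.25) + (-0.75)·(-0.75) + (3.25)·(3.25) + (-3.75)·(-3.75)) / 3 = 26.75/3 = 8.9167

S is symmetric (S[j,i] = S[i,j]). Assembling:

S = [[5.5833, 3.75],
 [3.75, 8.9167]]


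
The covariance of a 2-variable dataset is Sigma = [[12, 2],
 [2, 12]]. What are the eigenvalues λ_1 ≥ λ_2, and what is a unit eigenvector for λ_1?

Step 1 — characteristic polynomial of 2×2 Sigma:
  det(Sigma - λI) = λ² - trace · λ + det = 0.
  trace = 12 + 12 = 24, det = 12·12 - (2)² = 140.
Step 2 — discriminant:
  Δ = trace² - 4·det = 576 - 560 = 16.
Step 3 — eigenvalues:
  λ = (trace ± √Δ)/2 = (24 ± 4)/2,
  λ_1 = 14,  λ_2 = 10.

Step 4 — unit eigenvector for λ_1: solve (Sigma - λ_1 I)v = 0. First row:
  (12 - 14)·v_x + (2)·v_y = 0, i.e. (-2)·v_x + (2)·v_y = 0,
  so v ∝ (b, λ_1 - a) = (2, 2) = u.
  ||u|| = √((2)² + (2)²) = √(8) ≈ 2.8284,
  v_1 = u/||u|| ≈ (0.7071, 0.7071) (||v_1|| = 1).

λ_1 = 14,  λ_2 = 10;  v_1 ≈ (0.7071, 0.7071)


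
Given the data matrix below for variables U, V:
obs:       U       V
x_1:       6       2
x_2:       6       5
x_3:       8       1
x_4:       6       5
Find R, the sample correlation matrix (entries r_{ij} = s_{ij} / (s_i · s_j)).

Step 1 — column means:
  mean(U) = (6 + 6 + 8 + 6) / 4 = 26/4 = 6.5
  mean(V) = (2 + 5 + 1 + 5) / 4 = 13/4 = 3.25

Step 2 — sample variances and covariances s[i,j] = (1/(n-1)) · Σ_k (x_{k,i} - mean_i) · (x_{k,j} - mean_j), with n-1 = 3:
  s[U,U] = ((-0.5)·(-0.5) + (-0.5)·(-0.5) + (1.5)·(1.5) + (-0.5)·(-0.5)) / 3 = 3/3 = 1
  s[U,V] = ((-0.5)·(-1.25) + (-0.5)·(1.75) + (1.5)·(-2.25) + (-0.5)·(1.75)) / 3 = -4.5/3 = -1.5
  s[V,V] = ((-1.25)·(-1.25) + (1.75)·(1.75) + (-2.25)·(-2.25) + (1.75)·(1.75)) / 3 = 12.75/3 = 4.25
  Sample standard deviations s_i = √(s[i,i]):
  s(U) = √(1) = 1
  s(V) = √(4.25) = 2.0616

Step 3 — r_{ij} = s_{ij} / (s_i · s_j):
  r[U,U] = 1 (diagonal).
  r[U,V] = -1.5 / (1 · 2.0616) = -1.5 / 2.0616 = -0.7276
  r[V,V] = 1 (diagonal).

R is symmetric with unit diagonal. Assembling:

R = [[1, -0.7276],
 [-0.7276, 1]]


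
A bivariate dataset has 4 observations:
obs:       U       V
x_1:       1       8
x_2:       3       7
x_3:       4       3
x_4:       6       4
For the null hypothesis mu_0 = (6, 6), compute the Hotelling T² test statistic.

Step 1 — sample mean vector:
  mean(U) = (1 + 3 + 4 + 6) / 4 = 14/4 = 3.5
  mean(V) = (8 + 7 + 3 + 4) / 4 = 22/4 = 5.5
  x̄ = (3.5, 5.5),  deviation x̄ - mu_0 = (3.5, 5.5) - (6, 6) = (-2.5, -0.5).

Step 2 — sample covariance matrix, S[i,j] = (1/(n-1)) · Σ_k (x_{k,i} - mean_i) · (x_{k,j} - mean_j), divisor n-1 = 3:
  S[U,U] = ((-2.5)·(-2.5) + (-0.5)·(-0.5) + (0.5)·(0.5) + (2.5)·(2.5)) / 3 = 13/3 = 4.3333
  S[U,V] = ((-2.5)·(2.5) + (-0.5)·(1.5) + (0.5)·(-2.5) + (2.5)·(-1.5)) / 3 = -12/3 = -4
  S[V,V] = ((2.5)·(2.5) + (1.5)·(1.5) + (-2.5)·(-2.5) + (-1.5)·(-1.5)) / 3 = 17/3 = 5.6667
  S = [[4.3333, -4],
 [-4, 5.6667]].

Step 3 — invert S. det(S) = 4.3333·5.6667 - (-4)² = 8.5556.
  S^{-1} = (1/det) · [[d, -b], [-b, a]] = [[0.6623, 0.4675],
 [0.4675, 0.5065]].

Step 4 — quadratic form (x̄ - mu_0)^T · S^{-1} · (x̄ - mu_0):
  S^{-1} · (x̄ - mu_0) = (-1.8896, -1.4221),
  (x̄ - mu_0)^T · [...] = (-2.5)·(-1.8896) + (-0.5)·(-1.4221) = 5.4351.

Step 5 — scale by n: T² = 4 · 5.4351 = 21.7403.

T² ≈ 21.7403


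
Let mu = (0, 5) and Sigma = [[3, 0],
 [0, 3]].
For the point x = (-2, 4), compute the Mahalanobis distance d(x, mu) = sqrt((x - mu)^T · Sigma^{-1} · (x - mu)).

Step 1 — centre the observation: (x - mu) = (-2, -1).

Step 2 — invert Sigma. det(Sigma) = 3·3 - (0)² = 9.
  Sigma^{-1} = (1/det) · [[d, -b], [-b, a]] = [[0.3333, 0],
 [0, 0.3333]].

Step 3 — form the quadratic (x - mu)^T · Sigma^{-1} · (x - mu):
  Sigma^{-1} · (x - mu) = (-0.6667, -0.3333).
  (x - mu)^T · [Sigma^{-1} · (x - mu)] = (-2)·(-0.6667) + (-1)·(-0.3333) = 1.6667.

Step 4 — take square root: d = √(1.6667) ≈ 1.291.

d(x, mu) = √(1.6667) ≈ 1.291


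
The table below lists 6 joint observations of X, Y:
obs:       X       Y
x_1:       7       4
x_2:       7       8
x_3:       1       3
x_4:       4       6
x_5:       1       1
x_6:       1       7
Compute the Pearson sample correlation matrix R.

Step 1 — column means:
  mean(X) = (7 + 7 + 1 + 4 + 1 + 1) / 6 = 21/6 = 3.5
  mean(Y) = (4 + 8 + 3 + 6 + 1 + 7) / 6 = 29/6 = 4.8333

Step 2 — sample variances and covariances s[i,j] = (1/(n-1)) · Σ_k (x_{k,i} - mean_i) · (x_{k,j} - mean_j), with n-1 = 5:
  s[X,X] = ((3.5)·(3.5) + (3.5)·(3.5) + (-2.5)·(-2.5) + (0.5)·(0.5) + (-2.5)·(-2.5) + (-2.5)·(-2.5)) / 5 = 43.5/5 = 8.7
  s[X,Y] = ((3.5)·(-0.8333) + (3.5)·(3.1667) + (-2.5)·(-1.8333) + (0.5)·(1.1667) + (-2.5)·(-3.8333) + (-2.5)·(2.1667)) / 5 = 17.5/5 = 3.5
  s[Y,Y] = ((-0.8333)·(-0.8333) + (3.1667)·(3.1667) + (-1.8333)·(-1.8333) + (1.1667)·(1.1667) + (-3.8333)·(-3.8333) + (2.1667)·(2.1667)) / 5 = 34.8333/5 = 6.9667
  Sample standard deviations s_i = √(s[i,i]):
  s(X) = √(8.7) = 2.9496
  s(Y) = √(6.9667) = 2.6394

Step 3 — r_{ij} = s_{ij} / (s_i · s_j):
  r[X,X] = 1 (diagonal).
  r[X,Y] = 3.5 / (2.9496 · 2.6394) = 3.5 / 7.7852 = 0.4496
  r[Y,Y] = 1 (diagonal).

R is symmetric with unit diagonal. Assembling:

R = [[1, 0.4496],
 [0.4496, 1]]


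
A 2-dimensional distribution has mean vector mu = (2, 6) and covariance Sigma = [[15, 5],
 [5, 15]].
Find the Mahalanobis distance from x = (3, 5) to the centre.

Step 1 — centre the observation: (x - mu) = (1, -1).

Step 2 — invert Sigma. det(Sigma) = 15·15 - (5)² = 200.
  Sigma^{-1} = (1/det) · [[d, -b], [-b, a]] = [[0.075, -0.025],
 [-0.025, 0.075]].

Step 3 — form the quadratic (x - mu)^T · Sigma^{-1} · (x - mu):
  Sigma^{-1} · (x - mu) = (0.1, -0.1).
  (x - mu)^T · [Sigma^{-1} · (x - mu)] = (1)·(0.1) + (-1)·(-0.1) = 0.2.

Step 4 — take square root: d = √(0.2) ≈ 0.4472.

d(x, mu) = √(0.2) ≈ 0.4472


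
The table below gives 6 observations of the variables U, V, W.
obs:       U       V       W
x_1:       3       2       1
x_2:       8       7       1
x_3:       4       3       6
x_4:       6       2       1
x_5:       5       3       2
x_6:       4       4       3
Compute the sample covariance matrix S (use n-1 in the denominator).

Step 1 — column means:
  mean(U) = (3 + 8 + 4 + 6 + 5 + 4) / 6 = 30/6 = 5
  mean(V) = (2 + 7 + 3 + 2 + 3 + 4) / 6 = 21/6 = 3.5
  mean(W) = (1 + 1 + 6 + 1 + 2 + 3) / 6 = 14/6 = 2.3333

Step 2 — sample covariance S[i,j] = (1/(n-1)) · Σ_k (x_{k,i} - mean_i) · (x_{k,j} - mean_j), with n-1 = 5.
  S[U,U] = ((-2)·(-2) + (3)·(3) + (-1)·(-1) + (1)·(1) + (0)·(0) + (-1)·(-1)) / 5 = 16/5 = 3.2
  S[U,V] = ((-2)·(-1.5) + (3)·(3.5) + (-1)·(-0.5) + (1)·(-1.5) + (0)·(-0.5) + (-1)·(0.5)) / 5 = 12/5 = 2.4
  S[U,W] = ((-2)·(-1.3333) + (3)·(-1.3333) + (-1)·(3.6667) + (1)·(-1.3333) + (0)·(-0.3333) + (-1)·(0.6667)) / 5 = -7/5 = -1.4
  S[V,V] = ((-1.5)·(-1.5) + (3.5)·(3.5) + (-0.5)·(-0.5) + (-1.5)·(-1.5) + (-0.5)·(-0.5) + (0.5)·(0.5)) / 5 = 17.5/5 = 3.5
  S[V,W] = ((-1.5)·(-1.3333) + (3.5)·(-1.3333) + (-0.5)·(3.6667) + (-1.5)·(-1.3333) + (-0.5)·(-0.3333) + (0.5)·(0.6667)) / 5 = -2/5 = -0.4
  S[W,W] = ((-1.3333)·(-1.3333) + (-1.3333)·(-1.3333) + (3.6667)·(3.6667) + (-1.3333)·(-1.3333) + (-0.3333)·(-0.3333) + (0.6667)·(0.6667)) / 5 = 19.3333/5 = 3.8667

S is symmetric (S[j,i] = S[i,j]). Assembling:

S = [[3.2, 2.4, -1.4],
 [2.4, 3.5, -0.4],
 [-1.4, -0.4, 3.8667]]


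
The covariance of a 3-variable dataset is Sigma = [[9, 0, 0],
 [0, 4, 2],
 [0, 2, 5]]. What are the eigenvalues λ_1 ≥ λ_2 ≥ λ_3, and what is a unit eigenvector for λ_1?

Step 1 — characteristic polynomial p(λ) = det(λI - Sigma) = λ³ - tr·λ² + c_1·λ - det, where tr = trace, c_1 = sum of the principal 2×2 minors, det = det(Sigma):
  tr = 9 + 4 + 5 = 18,
  c_1 = (9·4 - (0)²) + (9·5 - (0)²) + (4·5 - (2)²) = 36 + 45 + 16 = 97,
  det = 9·(4·5 - (2)²) - (0)·((0)·5 - (2)·(0)) + (0)·((0)·(2) - 4·(0)) = 9·(16) - (0)·(0) + (0)·(0) = 144.
  So p(λ) = λ³ - 18λ² + 97λ - 144.
Step 2 — look for an integer root (rational root theorem: any rational root is an integer divisor of 144). Testing λ = 9:
  p(9) = 729 - 1458 + 873 - 144 = 0  ✓
  Dividing out (λ - 9): p(λ) = (λ - 9)(λ² - 9λ + 16).
Step 3 — remaining eigenvalues from the quadratic λ² - 9λ + 16 = 0:
  Δ = 9² - 4·16 = 81 - 64 = 17,  λ = (9 ± √17)/2 = (9 ± 4.1231)/2 ≈ 6.5616 or 2.4384.
  Sorted: λ_1 = 9,  λ_2 = 6.5616,  λ_3 = 2.4384  (check: sum = 18 = tr ✓).

Step 4 — unit eigenvector for λ_1 = 9: v spans the null space of (Sigma - λ_1 I), whose rows are
  r_1 = (0, 0, 0),  r_2 = (0, -5, 2),  r_3 = (0, 2, -4).
  v is orthogonal to every row, so take v ∝ r_2 × r_3 = ((-5)·(-4) - (2)·(2), (2)·(0) - (0)·(-4), (0)·(2) - (-5)·(0)) = (16, 0, 0).
  Rescale (divide by 16): u = (1, 0, 0).
  ||u|| = √((1)² + (0)² + (0)²) = √(1) = 1,  v_1 = u/||u|| ≈ (1, 0, 0) (||v_1|| = 1).

λ_1 = 9,  λ_2 = 6.5616,  λ_3 = 2.4384;  v_1 ≈ (1, 0, 0)


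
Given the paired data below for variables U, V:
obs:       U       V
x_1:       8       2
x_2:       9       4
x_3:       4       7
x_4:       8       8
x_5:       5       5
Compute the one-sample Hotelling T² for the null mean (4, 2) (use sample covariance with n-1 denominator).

Step 1 — sample mean vector:
  mean(U) = (8 + 9 + 4 + 8 + 5) / 5 = 34/5 = 6.8
  mean(V) = (2 + 4 + 7 + 8 + 5) / 5 = 26/5 = 5.2
  x̄ = (6.8, 5.2),  deviation x̄ - mu_0 = (6.8, 5.2) - (4, 2) = (2.8, 3.2).

Step 2 — sample covariance matrix, S[i,j] = (1/(n-1)) · Σ_k (x_{k,i} - mean_i) · (x_{k,j} - mean_j), divisor n-1 = 4:
  S[U,U] = ((1.2)·(1.2) + (2.2)·(2.2) + (-2.8)·(-2.8) + (1.2)·(1.2) + (-1.8)·(-1.8)) / 4 = 18.8/4 = 4.7
  S[U,V] = ((1.2)·(-3.2) + (2.2)·(-1.2) + (-2.8)·(1.8) + (1.2)·(2.8) + (-1.8)·(-0.2)) / 4 = -7.8/4 = -1.95
  S[V,V] = ((-3.2)·(-3.2) + (-1.2)·(-1.2) + (1.8)·(1.8) + (2.8)·(2.8) + (-0.2)·(-0.2)) / 4 = 22.8/4 = 5.7
  S = [[4.7, -1.95],
 [-1.95, 5.7]].

Step 3 — invert S. det(S) = 4.7·5.7 - (-1.95)² = 22.9875.
  S^{-1} = (1/det) · [[d, -b], [-b, a]] = [[0.248, 0.0848],
 [0.0848, 0.2045]].

Step 4 — quadratic form (x̄ - mu_0)^T · S^{-1} · (x̄ - mu_0):
  S^{-1} · (x̄ - mu_0) = (0.9657, 0.8918),
  (x̄ - mu_0)^T · [...] = (2.8)·(0.9657) + (3.2)·(0.8918) = 5.5578.

Step 5 — scale by n: T² = 5 · 5.5578 = 27.789.

T² ≈ 27.789


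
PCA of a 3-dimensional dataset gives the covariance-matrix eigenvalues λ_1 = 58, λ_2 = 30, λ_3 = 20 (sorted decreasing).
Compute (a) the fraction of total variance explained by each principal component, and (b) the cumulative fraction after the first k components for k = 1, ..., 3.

Step 1 — total variance = trace(Sigma) = Σ λ_i = 58 + 30 + 20 = 108.

Step 2 — fraction explained by component i = λ_i / Σ λ:
  PC1: 58/108 = 0.537
  PC2: 30/108 = 0.2778
  PC3: 20/108 = 0.1852

Step 3 — cumulative fraction after k components = (λ_1 + ... + λ_k) / Σ λ:
  k = 1: 58/108 = 0.537
  k = 2: (58 + 30)/108 = 88/108 = 0.8148
  k = 3: (58 + 30 + 20)/108 = 108/108 = 1

Summary (fraction, with percent):

explained: PC1 0.537 (53.7%), PC2 0.2778 (27.78%), PC3 0.1852 (18.52%);  cumulative: 0.537, 0.8148, 1


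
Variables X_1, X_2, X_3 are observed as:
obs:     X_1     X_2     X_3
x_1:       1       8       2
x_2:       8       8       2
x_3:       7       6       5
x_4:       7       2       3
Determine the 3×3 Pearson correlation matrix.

Step 1 — column means:
  mean(X_1) = (1 + 8 + 7 + 7) / 4 = 23/4 = 5.75
  mean(X_2) = (8 + 8 + 6 + 2) / 4 = 24/4 = 6
  mean(X_3) = (2 + 2 + 5 + 3) / 4 = 12/4 = 3

Step 2 — sample variances and covariances s[i,j] = (1/(n-1)) · Σ_k (x_{k,i} - mean_i) · (x_{k,j} - mean_j), with n-1 = 3:
  s[X_1,X_1] = ((-4.75)·(-4.75) + (2.25)·(2.25) + (1.25)·(1.25) + (1.25)·(1.25)) / 3 = 30.75/3 = 10.25
  s[X_1,X_2] = ((-4.75)·(2) + (2.25)·(2) + (1.25)·(0) + (1.25)·(-4)) / 3 = -10/3 = -3.3333
  s[X_1,X_3] = ((-4.75)·(-1) + (2.25)·(-1) + (1.25)·(2) + (1.25)·(0)) / 3 = 5/3 = 1.6667
  s[X_2,X_2] = ((2)·(2) + (2)·(2) + (0)·(0) + (-4)·(-4)) / 3 = 24/3 = 8
  s[X_2,X_3] = ((2)·(-1) + (2)·(-1) + (0)·(2) + (-4)·(0)) / 3 = -4/3 = -1.3333
  s[X_3,X_3] = ((-1)·(-1) + (-1)·(-1) + (2)·(2) + (0)·(0)) / 3 = 6/3 = 2
  Sample standard deviations s_i = √(s[i,i]):
  s(X_1) = √(10.25) = 3.2016
  s(X_2) = √(8) = 2.8284
  s(X_3) = √(2) = 1.4142

Step 3 — r_{ij} = s_{ij} / (s_i · s_j):
  r[X_1,X_1] = 1 (diagonal).
  r[X_1,X_2] = -3.3333 / (3.2016 · 2.8284) = -3.3333 / 9.0554 = -0.3681
  r[X_1,X_3] = 1.6667 / (3.2016 · 1.4142) = 1.6667 / 4.5277 = 0.3681
  r[X_2,X_2] = 1 (diagonal).
  r[X_2,X_3] = -1.3333 / (2.8284 · 1.4142) = -1.3333 / 4 = -0.3333
  r[X_3,X_3] = 1 (diagonal).

R is symmetric with unit diagonal. Assembling:

R = [[1, -0.3681, 0.3681],
 [-0.3681, 1, -0.3333],
 [0.3681, -0.3333, 1]]


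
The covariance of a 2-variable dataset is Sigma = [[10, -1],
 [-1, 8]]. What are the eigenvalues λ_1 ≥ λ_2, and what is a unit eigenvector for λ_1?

Step 1 — characteristic polynomial of 2×2 Sigma:
  det(Sigma - λI) = λ² - trace · λ + det = 0.
  trace = 10 + 8 = 18, det = 10·8 - (-1)² = 79.
Step 2 — discriminant:
  Δ = trace² - 4·det = 324 - 316 = 8.
Step 3 — eigenvalues:
  λ = (trace ± √Δ)/2 = (18 ± 2.8284)/2,
  λ_1 = 10.4142,  λ_2 = 7.5858.

Step 4 — unit eigenvector for λ_1: solve (Sigma - λ_1 I)v = 0. First row:
  (10 - 10.4142)·v_x + (-1)·v_y = 0, i.e. (-0.4142)·v_x + (-1)·v_y = 0,
  so v ∝ (b, λ_1 - a) = (-1, 0.4142); multiply by -1 so the first entry is positive: u = (1, -0.4142).
  ||u|| = √((1)² + (-0.4142)²) = √(1.1716) ≈ 1.0824,
  v_1 = u/||u|| ≈ (0.9239, -0.3827) (||v_1|| = 1).

λ_1 = 10.4142,  λ_2 = 7.5858;  v_1 ≈ (0.9239, -0.3827)


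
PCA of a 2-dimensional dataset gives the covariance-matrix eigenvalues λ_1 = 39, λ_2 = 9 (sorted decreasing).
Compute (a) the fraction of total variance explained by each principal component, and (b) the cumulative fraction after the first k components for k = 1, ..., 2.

Step 1 — total variance = trace(Sigma) = Σ λ_i = 39 + 9 = 48.

Step 2 — fraction explained by component i = λ_i / Σ λ:
  PC1: 39/48 = 0.8125
  PC2: 9/48 = 0.1875

Step 3 — cumulative fraction after k components = (λ_1 + ... + λ_k) / Σ λ:
  k = 1: 39/48 = 0.8125
  k = 2: (39 + 9)/48 = 48/48 = 1

Summary (fraction, with percent):

explained: PC1 0.8125 (81.25%), PC2 0.1875 (18.75%);  cumulative: 0.8125, 1


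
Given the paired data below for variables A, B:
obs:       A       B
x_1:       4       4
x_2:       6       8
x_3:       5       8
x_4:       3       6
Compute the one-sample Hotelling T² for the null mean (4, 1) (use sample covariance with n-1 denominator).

Step 1 — sample mean vector:
  mean(A) = (4 + 6 + 5 + 3) / 4 = 18/4 = 4.5
  mean(B) = (4 + 8 + 8 + 6) / 4 = 26/4 = 6.5
  x̄ = (4.5, 6.5),  deviation x̄ - mu_0 = (4.5, 6.5) - (4, 1) = (0.5, 5.5).

Step 2 — sample covariance matrix, S[i,j] = (1/(n-1)) · Σ_k (x_{k,i} - mean_i) · (x_{k,j} - mean_j), divisor n-1 = 3:
  S[A,A] = ((-0.5)·(-0.5) + (1.5)·(1.5) + (0.5)·(0.5) + (-1.5)·(-1.5)) / 3 = 5/3 = 1.6667
  S[A,B] = ((-0.5)·(-2.5) + (1.5)·(1.5) + (0.5)·(1.5) + (-1.5)·(-0.5)) / 3 = 5/3 = 1.6667
  S[B,B] = ((-2.5)·(-2.5) + (1.5)·(1.5) + (1.5)·(1.5) + (-0.5)·(-0.5)) / 3 = 11/3 = 3.6667
  S = [[1.6667, 1.6667],
 [1.6667, 3.6667]].

Step 3 — invert S. det(S) = 1.6667·3.6667 - (1.6667)² = 3.3333.
  S^{-1} = (1/det) · [[d, -b], [-b, a]] = [[1.1, -0.5],
 [-0.5, 0.5]].

Step 4 — quadratic form (x̄ - mu_0)^T · S^{-1} · (x̄ - mu_0):
  S^{-1} · (x̄ - mu_0) = (-2.2, 2.5),
  (x̄ - mu_0)^T · [...] = (0.5)·(-2.2) + (5.5)·(2.5) = 12.65.

Step 5 — scale by n: T² = 4 · 12.65 = 50.6.

T² ≈ 50.6


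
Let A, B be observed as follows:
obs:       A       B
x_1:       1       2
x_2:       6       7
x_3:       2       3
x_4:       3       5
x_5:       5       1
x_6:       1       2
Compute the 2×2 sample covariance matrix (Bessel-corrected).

Step 1 — column means:
  mean(A) = (1 + 6 + 2 + 3 + 5 + 1) / 6 = 18/6 = 3
  mean(B) = (2 + 7 + 3 + 5 + 1 + 2) / 6 = 20/6 = 3.3333

Step 2 — sample covariance S[i,j] = (1/(n-1)) · Σ_k (x_{k,i} - mean_i) · (x_{k,j} - mean_j), with n-1 = 5.
  S[A,A] = ((-2)·(-2) + (3)·(3) + (-1)·(-1) + (0)·(0) + (2)·(2) + (-2)·(-2)) / 5 = 22/5 = 4.4
  S[A,B] = ((-2)·(-1.3333) + (3)·(3.6667) + (-1)·(-0.3333) + (0)·(1.6667) + (2)·(-2.3333) + (-2)·(-1.3333)) / 5 = 12/5 = 2.4
  S[B,B] = ((-1.3333)·(-1.3333) + (3.6667)·(3.6667) + (-0.3333)·(-0.3333) + (1.6667)·(1.6667) + (-2.3333)·(-2.3333) + (-1.3333)·(-1.3333)) / 5 = 25.3333/5 = 5.0667

S is symmetric (S[j,i] = S[i,j]). Assembling:

S = [[4.4, 2.4],
 [2.4, 5.0667]]


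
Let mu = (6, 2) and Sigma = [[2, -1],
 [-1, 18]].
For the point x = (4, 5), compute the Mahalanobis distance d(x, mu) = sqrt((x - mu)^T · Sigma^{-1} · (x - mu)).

Step 1 — centre the observation: (x - mu) = (-2, 3).

Step 2 — invert Sigma. det(Sigma) = 2·18 - (-1)² = 35.
  Sigma^{-1} = (1/det) · [[d, -b], [-b, a]] = [[0.5143, 0.0286],
 [0.0286, 0.0571]].

Step 3 — form the quadratic (x - mu)^T · Sigma^{-1} · (x - mu):
  Sigma^{-1} · (x - mu) = (-0.9429, 0.1143).
  (x - mu)^T · [Sigma^{-1} · (x - mu)] = (-2)·(-0.9429) + (3)·(0.1143) = 2.2286.

Step 4 — take square root: d = √(2.2286) ≈ 1.4928.

d(x, mu) = √(2.2286) ≈ 1.4928


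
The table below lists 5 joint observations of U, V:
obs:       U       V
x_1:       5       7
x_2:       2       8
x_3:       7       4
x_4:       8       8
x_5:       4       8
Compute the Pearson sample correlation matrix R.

Step 1 — column means:
  mean(U) = (5 + 2 + 7 + 8 + 4) / 5 = 26/5 = 5.2
  mean(V) = (7 + 8 + 4 + 8 + 8) / 5 = 35/5 = 7

Step 2 — sample variances and covariances s[i,j] = (1/(n-1)) · Σ_k (x_{k,i} - mean_i) · (x_{k,j} - mean_j), with n-1 = 4:
  s[U,U] = ((-0.2)·(-0.2) + (-3.2)·(-3.2) + (1.8)·(1.8) + (2.8)·(2.8) + (-1.2)·(-1.2)) / 4 = 22.8/4 = 5.7
  s[U,V] = ((-0.2)·(0) + (-3.2)·(1) + (1.8)·(-3) + (2.8)·(1) + (-1.2)·(1)) / 4 = -7/4 = -1.75
  s[V,V] = ((0)·(0) + (1)·(1) + (-3)·(-3) + (1)·(1) + (1)·(1)) / 4 = 12/4 = 3
  Sample standard deviations s_i = √(s[i,i]):
  s(U) = √(5.7) = 2.3875
  s(V) = √(3) = 1.7321

Step 3 — r_{ij} = s_{ij} / (s_i · s_j):
  r[U,U] = 1 (diagonal).
  r[U,V] = -1.75 / (2.3875 · 1.7321) = -1.75 / 4.1352 = -0.4232
  r[V,V] = 1 (diagonal).

R is symmetric with unit diagonal. Assembling:

R = [[1, -0.4232],
 [-0.4232, 1]]


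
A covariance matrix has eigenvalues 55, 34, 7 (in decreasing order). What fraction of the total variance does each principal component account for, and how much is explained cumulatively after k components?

Step 1 — total variance = trace(Sigma) = Σ λ_i = 55 + 34 + 7 = 96.

Step 2 — fraction explained by component i = λ_i / Σ λ:
  PC1: 55/96 = 0.5729
  PC2: 34/96 = 0.3542
  PC3: 7/96 = 0.0729

Step 3 — cumulative fraction after k components = (λ_1 + ... + λ_k) / Σ λ:
  k = 1: 55/96 = 0.5729
  k = 2: (55 + 34)/96 = 89/96 = 0.9271
  k = 3: (55 + 34 + 7)/96 = 96/96 = 1

Summary (fraction, with percent):

explained: PC1 0.5729 (57.29%), PC2 0.3542 (35.42%), PC3 0.0729 (7.29%);  cumulative: 0.5729, 0.9271, 1


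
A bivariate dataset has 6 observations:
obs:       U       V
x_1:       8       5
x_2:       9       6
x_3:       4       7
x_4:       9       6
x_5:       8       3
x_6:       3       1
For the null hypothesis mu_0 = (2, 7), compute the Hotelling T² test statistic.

Step 1 — sample mean vector:
  mean(U) = (8 + 9 + 4 + 9 + 8 + 3) / 6 = 41/6 = 6.8333
  mean(V) = (5 + 6 + 7 + 6 + 3 + 1) / 6 = 28/6 = 4.6667
  x̄ = (6.8333, 4.6667),  deviation x̄ - mu_0 = (6.8333, 4.6667) - (2, 7) = (4.8333, -2.3333).

Step 2 — sample covariance matrix, S[i,j] = (1/(n-1)) · Σ_k (x_{k,i} - mean_i) · (x_{k,j} - mean_j), divisor n-1 = 5:
  S[U,U] = ((1.1667)·(1.1667) + (2.1667)·(2.1667) + (-2.8333)·(-2.8333) + (2.1667)·(2.1667) + (1.1667)·(1.1667) + (-3.8333)·(-3.8333)) / 5 = 34.8333/5 = 6.9667
  S[U,V] = ((1.1667)·(0.3333) + (2.1667)·(1.3333) + (-2.8333)·(2.3333) + (2.1667)·(1.3333) + (1.1667)·(-1.6667) + (-3.8333)·(-3.6667)) / 5 = 11.6667/5 = 2.3333
  S[V,V] = ((0.3333)·(0.3333) + (1.3333)·(1.3333) + (2.3333)·(2.3333) + (1.3333)·(1.3333) + (-1.6667)·(-1.6667) + (-3.6667)·(-3.6667)) / 5 = 25.3333/5 = 5.0667
  S = [[6.9667, 2.3333],
 [2.3333, 5.0667]].

Step 3 — invert S. det(S) = 6.9667·5.0667 - (2.3333)² = 29.8533.
  S^{-1} = (1/det) · [[d, -b], [-b, a]] = [[0.1697, -0.0782],
 [-0.0782, 0.2334]].

Step 4 — quadratic form (x̄ - mu_0)^T · S^{-1} · (x̄ - mu_0):
  S^{-1} · (x̄ - mu_0) = (1.0027, -0.9223),
  (x̄ - mu_0)^T · [...] = (4.8333)·(1.0027) + (-2.3333)·(-0.9223) = 6.9983.

Step 5 — scale by n: T² = 6 · 6.9983 = 41.9897.

T² ≈ 41.9897


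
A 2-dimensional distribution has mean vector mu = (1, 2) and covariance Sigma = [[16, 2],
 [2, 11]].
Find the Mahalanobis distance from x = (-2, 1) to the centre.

Step 1 — centre the observation: (x - mu) = (-3, -1).

Step 2 — invert Sigma. det(Sigma) = 16·11 - (2)² = 172.
  Sigma^{-1} = (1/det) · [[d, -b], [-b, a]] = [[0.064, -0.0116],
 [-0.0116, 0.093]].

Step 3 — form the quadratic (x - mu)^T · Sigma^{-1} · (x - mu):
  Sigma^{-1} · (x - mu) = (-0.1802, -0.0581).
  (x - mu)^T · [Sigma^{-1} · (x - mu)] = (-3)·(-0.1802) + (-1)·(-0.0581) = 0.5988.

Step 4 — take square root: d = √(0.5988) ≈ 0.7738.

d(x, mu) = √(0.5988) ≈ 0.7738


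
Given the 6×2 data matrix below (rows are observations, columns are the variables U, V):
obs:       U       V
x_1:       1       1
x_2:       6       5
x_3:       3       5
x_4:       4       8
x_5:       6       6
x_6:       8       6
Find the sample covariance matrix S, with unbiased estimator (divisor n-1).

Step 1 — column means:
  mean(U) = (1 + 6 + 3 + 4 + 6 + 8) / 6 = 28/6 = 4.6667
  mean(V) = (1 + 5 + 5 + 8 + 6 + 6) / 6 = 31/6 = 5.1667

Step 2 — sample covariance S[i,j] = (1/(n-1)) · Σ_k (x_{k,i} - mean_i) · (x_{k,j} - mean_j), with n-1 = 5.
  S[U,U] = ((-3.6667)·(-3.6667) + (1.3333)·(1.3333) + (-1.6667)·(-1.6667) + (-0.6667)·(-0.6667) + (1.3333)·(1.3333) + (3.3333)·(3.3333)) / 5 = 31.3333/5 = 6.2667
  S[U,V] = ((-3.6667)·(-4.1667) + (1.3333)·(-0.1667) + (-1.6667)·(-0.1667) + (-0.6667)·(2.8333) + (1.3333)·(0.8333) + (3.3333)·(0.8333)) / 5 = 17.3333/5 = 3.4667
  S[V,V] = ((-4.1667)·(-4.1667) + (-0.1667)·(-0.1667) + (-0.1667)·(-0.1667) + (2.8333)·(2.8333) + (0.8333)·(0.8333) + (0.8333)·(0.8333)) / 5 = 26.8333/5 = 5.3667

S is symmetric (S[j,i] = S[i,j]). Assembling:

S = [[6.2667, 3.4667],
 [3.4667, 5.3667]]


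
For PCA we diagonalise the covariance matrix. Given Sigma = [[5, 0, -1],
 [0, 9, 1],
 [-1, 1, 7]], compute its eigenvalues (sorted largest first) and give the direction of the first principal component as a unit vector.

Step 1 — characteristic polynomial p(λ) = det(λI - Sigma) = λ³ - tr·λ² + c_1·λ - det, where tr = trace, c_1 = sum of the principal 2×2 minors, det = det(Sigma):
  tr = 5 + 9 + 7 = 21,
  c_1 = (5·9 - (0)²) + (5·7 - (-1)²) + (9·7 - (1)²) = 45 + 34 + 62 = 141,
  det = 5·(9·7 - (1)²) - (0)·((0)·7 - (1)·(-1)) + (-1)·((0)·(1) - 9·(-1)) = 5·(62) - (0)·(1) + (-1)·(9) = 301.
  So p(λ) = λ³ - 21λ² + 141λ - 301.
Step 2 — look for an integer root (rational root theorem: any rational root is an integer divisor of 301). Testing λ = 7:
  p(7) = 343 - 1029 + 987 - 301 = 0  ✓
  Dividing out (λ - 7): p(λ) = (λ - 7)(λ² - 14λ + 43).
Step 3 — remaining eigenvalues from the quadratic λ² - 14λ + 43 = 0:
  Δ = 14² - 4·43 = 196 - 172 = 24,  λ = (14 ± √24)/2 = (14 ± 4.899)/2 ≈ 9.4495 or 4.5505.
  Sorted: λ_1 = 9.4495,  λ_2 = 7,  λ_3 = 4.5505  (check: sum = 21 = tr ✓).

Step 4 — unit eigenvector for λ_1 ≈ 9.4495: v spans the null space of (Sigma - λ_1 I), whose rows are
  r_1 = (-4.4495, 0, -1),  r_2 = (0, -0.4495, 1),  r_3 = (-1, 1, -2.4495).
  v is orthogonal to every row, so take v ∝ r_1 × r_2 = ((0)·(1) - (-1)·(-0.4495), (-1)·(0) - (-4.4495)·(1), (-4.4495)·(-0.4495) - (0)·(0)) ≈ (-0.4495, 4.4495, 2).
  Rescale (multiply by -1 so the first nonzero entry is positive): u = (0.4495, -4.4495, -2).
  ||u|| = √((0.4495)² + (-4.4495)² + (-2)²) = √(24) ≈ 4.899,  v_1 = u/||u|| ≈ (0.0918, -0.9082, -0.4082) (||v_1|| = 1).

λ_1 = 9.4495,  λ_2 = 7,  λ_3 = 4.5505;  v_1 ≈ (0.0918, -0.9082, -0.4082)
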